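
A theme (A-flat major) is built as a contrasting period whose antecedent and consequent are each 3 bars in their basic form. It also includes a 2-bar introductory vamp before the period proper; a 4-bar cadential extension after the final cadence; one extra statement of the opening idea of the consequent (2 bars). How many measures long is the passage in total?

Basic contrasting period: 3 + 3 = 6 bars.
6 (basic form) + 2 (introduction) + 4 (cadential extension) + 2 (extra statement) = 14.

14 measures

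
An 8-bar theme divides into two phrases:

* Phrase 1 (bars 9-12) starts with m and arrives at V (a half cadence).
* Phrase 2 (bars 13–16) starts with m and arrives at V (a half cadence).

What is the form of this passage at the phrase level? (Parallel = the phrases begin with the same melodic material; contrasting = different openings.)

Both phrases have the same opening (m) and the same cadence (half cadence): the second is a restatement, not a consequent, so this is a repeated phrase rather than a period.

repeated phrase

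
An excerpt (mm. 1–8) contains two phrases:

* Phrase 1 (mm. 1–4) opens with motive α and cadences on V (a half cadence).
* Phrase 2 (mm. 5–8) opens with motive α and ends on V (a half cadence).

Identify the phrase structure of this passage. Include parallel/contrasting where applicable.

repeated phrase

Both phrases have the same opening (α) and the same cadence (half cadence): the second is a restatement, not a consequent, so this is a repeated phrase rather than a period.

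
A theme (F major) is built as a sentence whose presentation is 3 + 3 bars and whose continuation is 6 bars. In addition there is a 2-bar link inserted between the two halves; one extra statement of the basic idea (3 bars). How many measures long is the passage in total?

Basic sentence: 3 + 3 + 6 = 12 bars.
12 (basic form) + 2 (link) + 3 (extra statement) = 17.

17 measures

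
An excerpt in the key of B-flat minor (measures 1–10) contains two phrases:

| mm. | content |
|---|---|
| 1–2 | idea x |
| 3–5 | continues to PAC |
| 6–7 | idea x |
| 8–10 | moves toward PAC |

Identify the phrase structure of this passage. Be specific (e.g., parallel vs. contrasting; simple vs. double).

repeated phrase

Both phrases have the same opening (x) and the same cadence (perfect authentic cadence): the second is a restatement, not a consequent, so this is a repeated phrase rather than a period.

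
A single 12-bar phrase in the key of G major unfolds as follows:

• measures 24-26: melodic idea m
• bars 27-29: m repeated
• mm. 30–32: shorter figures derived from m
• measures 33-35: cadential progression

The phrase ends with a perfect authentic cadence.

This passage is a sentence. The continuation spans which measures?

measures 30–35

After the presentation (mm. 24–29), the continuation covers the fragmentation through the cadence: measures 30–35.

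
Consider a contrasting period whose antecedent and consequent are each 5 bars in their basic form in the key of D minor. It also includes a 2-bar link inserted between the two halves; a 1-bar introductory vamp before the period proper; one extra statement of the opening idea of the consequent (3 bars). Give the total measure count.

Basic contrasting period: 5 + 5 = 10 bars.
10 (basic form) + 2 (link) + 1 (introduction) + 3 (extra statement) = 16.

16 measures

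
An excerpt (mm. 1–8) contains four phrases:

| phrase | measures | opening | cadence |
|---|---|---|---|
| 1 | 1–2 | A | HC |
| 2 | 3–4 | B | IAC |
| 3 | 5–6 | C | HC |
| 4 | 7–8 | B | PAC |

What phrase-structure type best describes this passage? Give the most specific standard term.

Four phrases in two halves: the first half (mm. 1–4) ends with an imperfect authentic cadence, the second (mm. 5–8) with a perfect authentic cadence — a large antecedent–consequent pair, i.e. a double period.
Phrase 3 begins with different material from phrase 1, making it contrasting.

contrasting double period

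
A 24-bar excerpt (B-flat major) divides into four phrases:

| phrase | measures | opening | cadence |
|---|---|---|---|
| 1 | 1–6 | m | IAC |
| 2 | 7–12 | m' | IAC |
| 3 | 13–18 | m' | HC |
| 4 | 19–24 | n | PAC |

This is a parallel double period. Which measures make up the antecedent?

In a double period the first pair of phrases (ending imperfect authentic cadence) is the large antecedent and the second pair (ending perfect authentic cadence) is the large consequent; the antecedent is measures 1–12.

measures 1–12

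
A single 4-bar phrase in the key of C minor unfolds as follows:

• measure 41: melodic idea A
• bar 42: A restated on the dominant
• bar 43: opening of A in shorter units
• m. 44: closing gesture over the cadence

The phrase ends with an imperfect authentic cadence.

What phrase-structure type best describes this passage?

sentence

Basic idea (m. 41) + its repetition (m. 42) form the presentation; fragmentation and cadence (measures 43-44) form the continuation — the 4-bar whole is a sentence.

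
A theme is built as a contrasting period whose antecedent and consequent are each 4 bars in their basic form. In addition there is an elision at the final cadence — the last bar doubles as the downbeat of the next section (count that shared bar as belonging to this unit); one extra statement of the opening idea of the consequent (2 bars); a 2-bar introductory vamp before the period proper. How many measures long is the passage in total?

12 measures

Basic contrasting period: 4 + 4 = 8 bars.
8 (basic form) + 2 (extra statement) + 2 (introduction) = 12.
The elision shares a bar with the next section but does not change this unit's count.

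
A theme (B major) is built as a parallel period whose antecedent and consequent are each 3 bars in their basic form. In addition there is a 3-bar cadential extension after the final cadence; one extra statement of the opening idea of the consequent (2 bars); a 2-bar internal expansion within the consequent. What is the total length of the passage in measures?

Basic parallel period: 3 + 3 = 6 bars.
6 (basic form) + 3 (cadential extension) + 2 (extra statement) + 2 (internal expansion) = 13.

13 measures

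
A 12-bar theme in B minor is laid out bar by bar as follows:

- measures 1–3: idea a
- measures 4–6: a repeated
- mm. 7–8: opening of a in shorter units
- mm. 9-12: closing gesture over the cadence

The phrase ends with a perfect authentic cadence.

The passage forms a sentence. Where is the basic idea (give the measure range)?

The presentation of a sentence is the basic idea (mm. 1–3) plus its repetition (mm. 4–6); the basic idea is therefore mm. 1-3.

measures 1–3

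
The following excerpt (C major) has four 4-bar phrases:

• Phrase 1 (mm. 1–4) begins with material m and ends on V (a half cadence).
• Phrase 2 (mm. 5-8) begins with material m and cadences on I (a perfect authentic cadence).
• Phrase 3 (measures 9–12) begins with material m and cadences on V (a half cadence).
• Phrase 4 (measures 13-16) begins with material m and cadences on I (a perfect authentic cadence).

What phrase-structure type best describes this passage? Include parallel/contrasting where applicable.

repeated period

The cadence pattern HC–PAC–HC–PAC is weak–strong twice, and phrases 3–4 restate phrases 1–2: a period heard twice, not a double period (which would end weakly at phrase 2).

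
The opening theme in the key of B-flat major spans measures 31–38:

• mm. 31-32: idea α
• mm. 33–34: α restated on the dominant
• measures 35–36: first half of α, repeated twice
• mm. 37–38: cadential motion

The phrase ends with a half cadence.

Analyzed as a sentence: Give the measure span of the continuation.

After the presentation (mm. 31–34), the continuation covers the fragmentation through the cadence: measures 35-38.

measures 35–38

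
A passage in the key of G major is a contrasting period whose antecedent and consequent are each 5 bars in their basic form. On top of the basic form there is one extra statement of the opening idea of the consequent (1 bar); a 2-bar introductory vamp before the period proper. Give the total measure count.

13 measures

Basic contrasting period: 5 + 5 = 10 bars.
10 (basic form) + 1 (extra statement) + 2 (introduction) = 13.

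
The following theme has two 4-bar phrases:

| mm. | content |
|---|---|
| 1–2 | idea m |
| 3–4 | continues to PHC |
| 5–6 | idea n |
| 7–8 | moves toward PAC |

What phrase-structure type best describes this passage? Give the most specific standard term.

contrasting period

Phrase 1 ends with a Phrygian half cadence (weaker) and phrase 2 with a perfect authentic cadence (stronger): antecedent + consequent = a period.
The two phrases open with different material (m / n), so the period is contrasting.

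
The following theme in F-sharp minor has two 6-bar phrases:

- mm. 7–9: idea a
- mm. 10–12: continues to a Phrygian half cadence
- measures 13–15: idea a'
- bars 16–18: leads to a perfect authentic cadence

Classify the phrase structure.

parallel period

Phrase 1 ends with a Phrygian half cadence (weaker) and phrase 2 with a perfect authentic cadence (stronger): antecedent + consequent = a period.
The two phrases open with the same material (a / a'), so the period is parallel.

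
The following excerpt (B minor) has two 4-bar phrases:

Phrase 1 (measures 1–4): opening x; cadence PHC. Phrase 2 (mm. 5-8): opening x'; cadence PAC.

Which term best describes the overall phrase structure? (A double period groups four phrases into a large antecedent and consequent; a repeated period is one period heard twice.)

Phrase 1 ends with a Phrygian half cadence (weaker) and phrase 2 with a perfect authentic cadence (stronger): antecedent + consequent = a period.
The two phrases open with the same material (x / x'), so the period is parallel.

parallel period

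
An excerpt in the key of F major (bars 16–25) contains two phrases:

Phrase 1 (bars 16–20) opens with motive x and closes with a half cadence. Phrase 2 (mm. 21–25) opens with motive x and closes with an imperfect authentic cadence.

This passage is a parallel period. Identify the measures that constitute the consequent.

The antecedent is the phrase ending with the weaker cadence (half cadence, phrase 1) and the consequent the one ending more conclusively (imperfect authentic cadence, phrase 2); the consequent is mm. 21–25.

measures 21–25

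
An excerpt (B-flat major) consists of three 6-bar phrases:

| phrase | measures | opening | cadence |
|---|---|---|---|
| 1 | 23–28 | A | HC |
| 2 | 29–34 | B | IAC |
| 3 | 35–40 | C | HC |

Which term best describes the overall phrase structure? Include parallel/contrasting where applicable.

phrase group

The final phrase closes with a half cadence, which is not stronger than the preceding imperfect authentic cadence; the 3 phrases lack an overall antecedent–consequent design and so form a phrase group.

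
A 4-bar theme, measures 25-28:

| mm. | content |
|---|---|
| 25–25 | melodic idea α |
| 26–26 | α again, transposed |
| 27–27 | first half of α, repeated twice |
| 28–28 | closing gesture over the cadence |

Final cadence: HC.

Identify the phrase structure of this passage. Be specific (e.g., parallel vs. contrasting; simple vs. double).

sentence

Basic idea (m. 25) + its repetition (bar 26) form the presentation; fragmentation and cadence (bars 27-28) form the continuation — the 4-bar whole is a sentence.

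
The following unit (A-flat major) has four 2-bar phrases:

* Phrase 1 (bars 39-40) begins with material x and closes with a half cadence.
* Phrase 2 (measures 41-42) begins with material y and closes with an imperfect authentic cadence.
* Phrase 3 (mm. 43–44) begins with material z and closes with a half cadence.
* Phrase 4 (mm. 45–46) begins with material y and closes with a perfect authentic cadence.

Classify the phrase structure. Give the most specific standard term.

Four phrases in two halves: the first half (measures 39–42) ends with an imperfect authentic cadence, the second (measures 43-46) with a perfect authentic cadence — a large antecedent–consequent pair, i.e. a double period.
Phrase 3 begins with different material from phrase 1, making it contrasting.

contrasting double period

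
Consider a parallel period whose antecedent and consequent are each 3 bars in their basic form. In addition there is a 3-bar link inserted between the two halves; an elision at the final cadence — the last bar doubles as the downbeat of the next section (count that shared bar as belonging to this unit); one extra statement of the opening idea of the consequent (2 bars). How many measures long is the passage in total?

11 measures

Basic parallel period: 3 + 3 = 6 bars.
6 (basic form) + 3 (link) + 2 (extra statement) = 11.
The elision shares a bar with the next section but does not change this unit's count.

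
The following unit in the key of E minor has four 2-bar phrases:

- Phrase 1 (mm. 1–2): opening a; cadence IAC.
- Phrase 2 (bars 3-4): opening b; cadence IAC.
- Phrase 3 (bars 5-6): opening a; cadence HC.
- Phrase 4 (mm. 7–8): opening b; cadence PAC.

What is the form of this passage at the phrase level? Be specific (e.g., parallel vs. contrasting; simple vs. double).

parallel double period

Four phrases in two halves: the first half (bars 1-4) ends with an imperfect authentic cadence, the second (measures 5–8) with a perfect authentic cadence — a large antecedent–consequent pair, i.e. a double period.
Phrase 3 begins with the same material as phrase 1, making it parallel.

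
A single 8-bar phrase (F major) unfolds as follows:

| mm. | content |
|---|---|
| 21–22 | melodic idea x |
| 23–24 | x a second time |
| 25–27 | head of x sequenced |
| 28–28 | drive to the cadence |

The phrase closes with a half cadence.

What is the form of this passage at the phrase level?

Basic idea (mm. 21-22) + its repetition (measures 23-24) form the presentation; fragmentation and cadence (mm. 25-28) form the continuation — the 8-bar whole is a sentence.

sentence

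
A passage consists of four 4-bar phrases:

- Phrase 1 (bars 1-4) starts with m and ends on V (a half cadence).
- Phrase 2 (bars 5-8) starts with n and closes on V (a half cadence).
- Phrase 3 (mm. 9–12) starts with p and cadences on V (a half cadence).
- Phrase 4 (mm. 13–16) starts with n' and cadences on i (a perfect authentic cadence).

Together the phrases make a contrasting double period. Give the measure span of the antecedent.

In a double period the first pair of phrases (ending half cadence) is the large antecedent and the second pair (ending perfect authentic cadence) is the large consequent; the antecedent is measures 1–8.

measures 1–8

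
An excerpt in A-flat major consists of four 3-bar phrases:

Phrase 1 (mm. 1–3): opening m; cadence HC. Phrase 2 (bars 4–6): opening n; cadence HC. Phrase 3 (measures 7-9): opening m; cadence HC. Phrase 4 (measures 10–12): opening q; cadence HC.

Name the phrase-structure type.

Phrase 4 ends with a half cadence, no stronger than phrase 2's half cadence, so the four phrases do not form a double period; nor do phrases 3–4 duplicate 1–2, so it is not a repeated period. With no phrase reaching a conclusive cadence, the passage is a phrase group.

phrase group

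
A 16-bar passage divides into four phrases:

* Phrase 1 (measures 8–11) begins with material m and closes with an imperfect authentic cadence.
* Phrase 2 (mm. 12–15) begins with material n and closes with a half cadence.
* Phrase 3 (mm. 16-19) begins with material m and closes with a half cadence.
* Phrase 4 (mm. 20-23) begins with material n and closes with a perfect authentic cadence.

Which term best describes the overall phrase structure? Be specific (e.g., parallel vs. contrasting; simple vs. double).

Four phrases in two halves: the first half (mm. 8–15) ends with a half cadence, the second (bars 16–23) with a perfect authentic cadence — a large antecedent–consequent pair, i.e. a double period.
Phrase 3 begins with the same material as phrase 1, making it parallel.

parallel double period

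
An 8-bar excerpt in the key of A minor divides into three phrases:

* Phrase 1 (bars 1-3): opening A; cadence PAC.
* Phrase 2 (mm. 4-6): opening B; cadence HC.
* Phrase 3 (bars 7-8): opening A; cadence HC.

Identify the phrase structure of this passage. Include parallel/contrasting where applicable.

phrase group

The final phrase closes with a half cadence, which is not stronger than the preceding half cadence; the 3 phrases lack an overall antecedent–consequent design and so form a phrase group.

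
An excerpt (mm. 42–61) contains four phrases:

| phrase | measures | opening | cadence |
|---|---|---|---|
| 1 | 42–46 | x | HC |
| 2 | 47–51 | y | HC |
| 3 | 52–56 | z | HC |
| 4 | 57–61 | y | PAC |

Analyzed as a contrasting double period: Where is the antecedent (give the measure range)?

In a double period the four phrases pair into a large antecedent (phrases 1–2, ending half cadence) and a large consequent (phrases 3–4, ending perfect authentic cadence). The antecedent spans mm. 42–51.

measures 42–51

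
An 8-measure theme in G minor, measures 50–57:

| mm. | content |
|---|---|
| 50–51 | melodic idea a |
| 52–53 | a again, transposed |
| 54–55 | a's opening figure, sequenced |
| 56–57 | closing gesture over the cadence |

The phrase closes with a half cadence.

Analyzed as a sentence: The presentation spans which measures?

The presentation of a sentence is the basic idea (bars 50–51) plus its repetition (bars 52–53); the presentation is therefore mm. 50–53.

measures 50–53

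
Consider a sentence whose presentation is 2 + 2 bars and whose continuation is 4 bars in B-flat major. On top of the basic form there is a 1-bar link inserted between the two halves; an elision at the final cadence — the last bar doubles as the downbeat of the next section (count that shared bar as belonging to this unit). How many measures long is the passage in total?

Basic sentence: 2 + 2 + 4 = 8 bars.
8 (basic form) + 1 (link) = 9.
The elision shares a bar with the next section but does not change this unit's count.

9 measures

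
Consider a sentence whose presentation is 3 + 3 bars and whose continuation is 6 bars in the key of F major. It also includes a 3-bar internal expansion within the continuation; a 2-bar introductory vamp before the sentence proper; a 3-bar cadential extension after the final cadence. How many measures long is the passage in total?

Basic sentence: 3 + 3 + 6 = 12 bars.
12 (basic form) + 3 (internal expansion) + 2 (introduction) + 3 (cadential extension) = 20.

20 measures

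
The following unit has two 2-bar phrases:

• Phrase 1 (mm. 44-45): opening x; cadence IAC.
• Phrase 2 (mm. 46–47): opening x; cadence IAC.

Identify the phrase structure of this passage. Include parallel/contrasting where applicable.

repeated phrase

Both phrases have the same opening (x) and the same cadence (imperfect authentic cadence): the second is a restatement, not a consequent, so this is a repeated phrase rather than a period.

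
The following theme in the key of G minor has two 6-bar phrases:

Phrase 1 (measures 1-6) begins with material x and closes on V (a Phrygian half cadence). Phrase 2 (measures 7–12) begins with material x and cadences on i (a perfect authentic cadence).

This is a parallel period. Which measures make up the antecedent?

The phrase ending with the weaker cadence (Phrygian half cadence) is the antecedent; the one ending more conclusively (perfect authentic cadence) is the consequent. The antecedent is measures 1–6.

measures 1–6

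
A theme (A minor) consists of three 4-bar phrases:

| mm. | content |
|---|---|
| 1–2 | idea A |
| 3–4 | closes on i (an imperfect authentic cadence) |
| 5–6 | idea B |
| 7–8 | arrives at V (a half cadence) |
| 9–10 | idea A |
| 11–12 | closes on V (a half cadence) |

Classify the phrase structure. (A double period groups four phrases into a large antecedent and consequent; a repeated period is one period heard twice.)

The final phrase closes with a half cadence, which is not stronger than the preceding half cadence; the 3 phrases lack an overall antecedent–consequent design and so form a phrase group.

phrase group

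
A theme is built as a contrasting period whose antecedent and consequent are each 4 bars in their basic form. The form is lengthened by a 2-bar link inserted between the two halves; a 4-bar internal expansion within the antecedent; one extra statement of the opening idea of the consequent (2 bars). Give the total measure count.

Basic contrasting period: 4 + 4 = 8 bars.
8 (basic form) + 2 (link) + 4 (internal expansion) + 2 (extra statement) = 16.

16 measures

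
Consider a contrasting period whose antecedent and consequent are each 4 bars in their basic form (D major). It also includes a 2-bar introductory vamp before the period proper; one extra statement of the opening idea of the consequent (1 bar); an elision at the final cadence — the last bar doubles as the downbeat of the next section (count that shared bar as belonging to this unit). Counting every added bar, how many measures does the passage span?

Basic contrasting period: 4 + 4 = 8 bars.
8 (basic form) + 2 (introduction) + 1 (extra statement) = 11.
The elision shares a bar with the next section but does not change this unit's count.

11 measures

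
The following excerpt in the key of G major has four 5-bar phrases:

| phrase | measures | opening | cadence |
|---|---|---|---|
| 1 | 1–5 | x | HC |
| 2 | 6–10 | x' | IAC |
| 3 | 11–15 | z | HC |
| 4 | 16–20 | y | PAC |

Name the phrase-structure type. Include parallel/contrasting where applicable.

Four phrases in two halves: the first half (mm. 1–10) ends with an imperfect authentic cadence, the second (bars 11-20) with a perfect authentic cadence — a large antecedent–consequent pair, i.e. a double period.
Phrase 3 begins with different material from phrase 1, making it contrasting.

contrasting double period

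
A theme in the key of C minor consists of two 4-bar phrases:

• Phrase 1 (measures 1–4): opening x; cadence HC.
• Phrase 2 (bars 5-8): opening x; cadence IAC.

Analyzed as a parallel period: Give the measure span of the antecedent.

measures 1–4

The antecedent is the phrase ending with the weaker cadence (half cadence, phrase 1) and the consequent the one ending more conclusively (imperfect authentic cadence, phrase 2); the antecedent is mm. 1-4.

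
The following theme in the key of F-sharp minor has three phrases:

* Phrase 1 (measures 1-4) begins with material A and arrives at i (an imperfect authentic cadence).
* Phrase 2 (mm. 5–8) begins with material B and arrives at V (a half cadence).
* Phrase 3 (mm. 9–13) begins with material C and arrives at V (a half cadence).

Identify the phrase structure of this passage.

phrase group

The final phrase closes with a half cadence, which is not stronger than the preceding half cadence; the 3 phrases lack an overall antecedent–consequent design and so form a phrase group.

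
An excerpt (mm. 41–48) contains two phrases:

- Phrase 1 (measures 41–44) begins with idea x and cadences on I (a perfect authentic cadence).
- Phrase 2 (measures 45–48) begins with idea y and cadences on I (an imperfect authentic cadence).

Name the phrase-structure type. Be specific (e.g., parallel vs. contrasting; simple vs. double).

The second phrase closes with an imperfect authentic cadence, which is not stronger than the first phrase's perfect authentic cadence; without a weak→strong cadential pair there is no antecedent–consequent relationship, so this is a phrase group rather than a period.

phrase group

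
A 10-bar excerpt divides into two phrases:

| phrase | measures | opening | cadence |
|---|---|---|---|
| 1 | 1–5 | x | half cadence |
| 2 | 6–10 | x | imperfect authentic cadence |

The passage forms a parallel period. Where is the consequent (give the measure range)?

measures 6–10

The antecedent is the phrase ending with the weaker cadence (half cadence, phrase 1) and the consequent the one ending more conclusively (imperfect authentic cadence, phrase 2); the consequent is mm. 6-10.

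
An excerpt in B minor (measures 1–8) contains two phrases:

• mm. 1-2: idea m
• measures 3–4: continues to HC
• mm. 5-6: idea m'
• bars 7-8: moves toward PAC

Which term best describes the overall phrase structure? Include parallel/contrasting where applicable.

Phrase 1 ends with a half cadence (weaker) and phrase 2 with a perfect authentic cadence (stronger): antecedent + consequent = a period.
The two phrases open with the same material (m / m'), so the period is parallel.

parallel period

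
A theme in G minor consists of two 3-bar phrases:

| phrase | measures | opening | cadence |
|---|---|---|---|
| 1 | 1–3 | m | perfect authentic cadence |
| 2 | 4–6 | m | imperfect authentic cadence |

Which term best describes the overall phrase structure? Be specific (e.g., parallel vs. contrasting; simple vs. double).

The second phrase closes with an imperfect authentic cadence, which is not stronger than the first phrase's perfect authentic cadence; without a weak→strong cadential pair there is no antecedent–consequent relationship, so this is a phrase group rather than a period.

phrase group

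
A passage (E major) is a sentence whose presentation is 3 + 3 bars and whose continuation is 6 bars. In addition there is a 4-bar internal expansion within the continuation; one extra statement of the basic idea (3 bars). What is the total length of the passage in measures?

Basic sentence: 3 + 3 + 6 = 12 bars.
12 (basic form) + 4 (internal expansion) + 3 (extra statement) = 19.

19 measures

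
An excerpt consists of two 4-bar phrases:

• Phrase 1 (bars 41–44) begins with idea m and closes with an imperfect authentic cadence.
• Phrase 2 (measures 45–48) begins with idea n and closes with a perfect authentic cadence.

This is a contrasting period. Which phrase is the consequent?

The phrase ending with the weaker cadence (imperfect authentic cadence) is the antecedent; the one ending more conclusively (perfect authentic cadence) is the consequent. The consequent is phrase 2.

phrase 2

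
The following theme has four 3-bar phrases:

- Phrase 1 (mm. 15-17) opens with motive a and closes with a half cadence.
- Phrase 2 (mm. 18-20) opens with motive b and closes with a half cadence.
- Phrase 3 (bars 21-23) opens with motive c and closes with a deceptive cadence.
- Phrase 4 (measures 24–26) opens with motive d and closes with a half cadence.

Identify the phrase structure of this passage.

phrase group

Phrase 4 ends with a half cadence, no stronger than phrase 2's half cadence, so the four phrases do not form a double period; nor do phrases 3–4 duplicate 1–2, so it is not a repeated period. With no phrase reaching a conclusive cadence, the passage is a phrase group.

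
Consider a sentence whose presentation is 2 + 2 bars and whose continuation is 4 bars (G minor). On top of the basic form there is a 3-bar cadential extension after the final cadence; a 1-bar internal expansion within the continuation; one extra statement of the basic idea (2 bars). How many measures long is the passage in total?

14 measures

Basic sentence: 2 + 2 + 4 = 8 bars.
8 (basic form) + 3 (cadential extension) + 1 (internal expansion) + 2 (extra statement) = 14.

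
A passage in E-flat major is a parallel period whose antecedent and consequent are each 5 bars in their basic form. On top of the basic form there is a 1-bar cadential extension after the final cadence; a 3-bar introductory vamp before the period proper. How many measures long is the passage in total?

14 measures

Basic parallel period: 5 + 5 = 10 bars.
10 (basic form) + 1 (cadential extension) + 3 (introduction) = 14.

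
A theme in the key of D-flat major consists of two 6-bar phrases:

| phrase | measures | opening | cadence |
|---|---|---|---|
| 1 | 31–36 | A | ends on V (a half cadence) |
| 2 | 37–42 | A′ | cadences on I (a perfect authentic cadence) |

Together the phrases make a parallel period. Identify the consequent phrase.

The phrase ending with the weaker cadence (half cadence) is the antecedent; the one ending more conclusively (perfect authentic cadence) is the consequent. The consequent is phrase 2.

phrase 2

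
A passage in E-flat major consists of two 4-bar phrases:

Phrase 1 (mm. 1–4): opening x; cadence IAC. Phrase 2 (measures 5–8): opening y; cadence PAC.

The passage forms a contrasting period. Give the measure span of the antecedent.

measures 1–4

The antecedent is the phrase ending with the weaker cadence (imperfect authentic cadence, phrase 1) and the consequent the one ending more conclusively (perfect authentic cadence, phrase 2); the antecedent is mm. 1-4.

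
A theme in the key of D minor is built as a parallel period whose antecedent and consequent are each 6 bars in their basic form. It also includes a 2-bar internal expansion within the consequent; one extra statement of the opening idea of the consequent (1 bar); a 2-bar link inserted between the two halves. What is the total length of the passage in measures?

Basic parallel period: 6 + 6 = 12 bars.
12 (basic form) + 2 (internal expansion) + 1 (extra statement) + 2 (link) = 17.

17 measures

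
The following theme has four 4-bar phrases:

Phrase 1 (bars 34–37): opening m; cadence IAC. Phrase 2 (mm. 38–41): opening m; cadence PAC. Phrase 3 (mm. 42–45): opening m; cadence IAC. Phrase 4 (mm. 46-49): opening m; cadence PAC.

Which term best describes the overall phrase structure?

The cadence pattern IAC–PAC–IAC–PAC is weak–strong twice, and phrases 3–4 restate phrases 1–2: a period heard twice, not a double period (which would end weakly at phrase 2).

repeated period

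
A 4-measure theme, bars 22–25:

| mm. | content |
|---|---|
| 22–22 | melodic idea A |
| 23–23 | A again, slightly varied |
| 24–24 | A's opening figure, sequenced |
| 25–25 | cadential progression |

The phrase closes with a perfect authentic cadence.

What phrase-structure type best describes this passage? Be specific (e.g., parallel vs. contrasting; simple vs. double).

sentence

Basic idea (m. 22) + its repetition (measure 23) form the presentation; fragmentation and cadence (measures 24-25) form the continuation — the 4-bar whole is a sentence.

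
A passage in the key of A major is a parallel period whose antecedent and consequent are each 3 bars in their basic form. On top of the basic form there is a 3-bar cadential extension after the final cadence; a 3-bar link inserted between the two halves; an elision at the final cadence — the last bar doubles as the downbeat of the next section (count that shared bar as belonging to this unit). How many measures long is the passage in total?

Basic parallel period: 3 + 3 = 6 bars.
6 (basic form) + 3 (cadential extension) + 3 (link) = 12.
The elision shares a bar with the next section but does not change this unit's count.

12 measures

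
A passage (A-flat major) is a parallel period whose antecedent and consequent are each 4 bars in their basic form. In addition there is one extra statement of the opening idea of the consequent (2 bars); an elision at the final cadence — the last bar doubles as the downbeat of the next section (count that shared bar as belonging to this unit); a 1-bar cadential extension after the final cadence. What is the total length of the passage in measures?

11 measures

Basic parallel period: 4 + 4 = 8 bars.
8 (basic form) + 2 (extra statement) + 1 (cadential extension) = 11.
The elision shares a bar with the next section but does not change this unit's count.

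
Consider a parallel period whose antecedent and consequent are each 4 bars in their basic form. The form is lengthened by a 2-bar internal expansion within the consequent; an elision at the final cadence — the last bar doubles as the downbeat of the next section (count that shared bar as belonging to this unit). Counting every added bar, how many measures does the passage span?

Basic parallel period: 4 + 4 = 8 bars.
8 (basic form) + 2 (internal expansion) = 10.
The elision shares a bar with the next section but does not change this unit's count.

10 measures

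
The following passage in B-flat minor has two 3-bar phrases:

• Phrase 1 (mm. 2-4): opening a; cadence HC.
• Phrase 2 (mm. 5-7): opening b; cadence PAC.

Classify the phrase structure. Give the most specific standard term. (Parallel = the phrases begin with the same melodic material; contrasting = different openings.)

Phrase 1 ends with a half cadence (weaker) and phrase 2 with a perfect authentic cadence (stronger): antecedent + consequent = a period.
The two phrases open with different material (a / b), so the period is contrasting.

contrasting period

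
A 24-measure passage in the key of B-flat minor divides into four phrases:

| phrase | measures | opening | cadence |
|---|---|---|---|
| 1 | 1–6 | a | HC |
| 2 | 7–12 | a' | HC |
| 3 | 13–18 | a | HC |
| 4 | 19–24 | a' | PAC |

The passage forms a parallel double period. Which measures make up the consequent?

measures 13–24

In a double period the four phrases pair into a large antecedent (phrases 1–2, ending half cadence) and a large consequent (phrases 3–4, ending perfect authentic cadence). The consequent spans measures 13-24.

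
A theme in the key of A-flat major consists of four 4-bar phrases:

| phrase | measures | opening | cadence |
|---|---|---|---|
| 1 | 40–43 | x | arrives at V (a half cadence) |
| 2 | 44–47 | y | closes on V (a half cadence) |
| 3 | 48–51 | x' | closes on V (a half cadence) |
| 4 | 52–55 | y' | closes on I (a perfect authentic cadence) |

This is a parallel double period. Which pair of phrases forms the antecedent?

In a double period the first pair of phrases (ending half cadence) is the large antecedent and the second pair (ending perfect authentic cadence) is the large consequent; the antecedent is phrases 1 and 2.

phrases 1 and 2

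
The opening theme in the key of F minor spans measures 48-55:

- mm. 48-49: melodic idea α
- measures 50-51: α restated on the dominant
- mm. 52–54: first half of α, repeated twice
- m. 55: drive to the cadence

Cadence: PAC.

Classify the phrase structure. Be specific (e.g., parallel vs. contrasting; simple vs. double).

Basic idea (mm. 48–49) + its repetition (mm. 50–51) form the presentation; fragmentation and cadence (bars 52-55) form the continuation — the 8-bar whole is a sentence.

sentence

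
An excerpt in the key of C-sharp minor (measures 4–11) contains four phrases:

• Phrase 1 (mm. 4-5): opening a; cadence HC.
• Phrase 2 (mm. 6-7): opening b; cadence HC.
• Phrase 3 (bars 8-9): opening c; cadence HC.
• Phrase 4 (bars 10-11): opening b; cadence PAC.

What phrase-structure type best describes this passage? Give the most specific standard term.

Four phrases in two halves: the first half (mm. 4–7) ends with a half cadence, the second (measures 8-11) with a perfect authentic cadence — a large antecedent–consequent pair, i.e. a double period.
Phrase 3 begins with different material from phrase 1, making it contrasting.

contrasting double period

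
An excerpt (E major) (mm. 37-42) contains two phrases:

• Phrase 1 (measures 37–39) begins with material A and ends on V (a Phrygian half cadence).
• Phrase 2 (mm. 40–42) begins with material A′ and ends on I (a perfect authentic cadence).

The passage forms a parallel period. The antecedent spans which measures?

measures 37–39

The antecedent is the phrase ending with the weaker cadence (Phrygian half cadence, phrase 1) and the consequent the one ending more conclusively (perfect authentic cadence, phrase 2); the antecedent is measures 37–39.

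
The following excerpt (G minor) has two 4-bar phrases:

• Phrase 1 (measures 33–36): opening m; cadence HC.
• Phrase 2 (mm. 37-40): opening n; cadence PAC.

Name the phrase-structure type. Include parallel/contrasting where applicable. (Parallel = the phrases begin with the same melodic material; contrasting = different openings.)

Phrase 1 ends with a half cadence (weaker) and phrase 2 with a perfect authentic cadence (stronger): antecedent + consequent = a period.
The two phrases open with different material (m / n), so the period is contrasting.

contrasting period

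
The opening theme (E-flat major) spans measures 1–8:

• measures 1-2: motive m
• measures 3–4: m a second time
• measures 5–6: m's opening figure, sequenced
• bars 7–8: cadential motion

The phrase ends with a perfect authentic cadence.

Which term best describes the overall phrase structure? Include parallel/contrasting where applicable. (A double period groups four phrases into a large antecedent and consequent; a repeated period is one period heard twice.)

sentence

Basic idea (measures 1-2) + its repetition (mm. 3–4) form the presentation; fragmentation and cadence (measures 5-8) form the continuation — the 8-bar whole is a sentence.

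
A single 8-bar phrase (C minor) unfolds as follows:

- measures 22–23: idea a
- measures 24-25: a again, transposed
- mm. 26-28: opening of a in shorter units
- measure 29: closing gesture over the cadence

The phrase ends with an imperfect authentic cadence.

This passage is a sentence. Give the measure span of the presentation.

The presentation of a sentence is the basic idea (bars 22-23) plus its repetition (mm. 24–25); the presentation is therefore bars 22–25.

measures 22–25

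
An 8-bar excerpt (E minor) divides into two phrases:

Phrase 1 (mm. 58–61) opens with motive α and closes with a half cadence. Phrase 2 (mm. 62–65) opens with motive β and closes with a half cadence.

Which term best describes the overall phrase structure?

phrase group

The second phrase closes with a half cadence, which is not stronger than the first phrase's half cadence; without a weak→strong cadential pair there is no antecedent–consequent relationship, so this is a phrase group rather than a period.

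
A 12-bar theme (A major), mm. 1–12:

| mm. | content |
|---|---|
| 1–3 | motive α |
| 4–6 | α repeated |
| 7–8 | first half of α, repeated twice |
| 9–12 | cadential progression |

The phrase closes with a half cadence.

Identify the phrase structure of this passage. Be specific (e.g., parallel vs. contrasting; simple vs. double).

sentence

Basic idea (measures 1-3) + its repetition (mm. 4-6) form the presentation; fragmentation and cadence (mm. 7–12) form the continuation — the 12-bar whole is a sentence.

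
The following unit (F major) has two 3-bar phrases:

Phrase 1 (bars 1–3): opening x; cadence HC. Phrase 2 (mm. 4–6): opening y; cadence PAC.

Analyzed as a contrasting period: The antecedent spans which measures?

measures 1–3

The antecedent is the phrase ending with the weaker cadence (half cadence, phrase 1) and the consequent the one ending more conclusively (perfect authentic cadence, phrase 2); the antecedent is bars 1–3.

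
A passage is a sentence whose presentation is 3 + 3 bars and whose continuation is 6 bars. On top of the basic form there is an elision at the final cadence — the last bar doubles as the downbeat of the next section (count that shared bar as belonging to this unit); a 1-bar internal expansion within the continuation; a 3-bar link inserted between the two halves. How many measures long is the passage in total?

16 measures

Basic sentence: 3 + 3 + 6 = 12 bars.
12 (basic form) + 1 (internal expansion) + 3 (link) = 16.
The elision shares a bar with the next section but does not change this unit's count.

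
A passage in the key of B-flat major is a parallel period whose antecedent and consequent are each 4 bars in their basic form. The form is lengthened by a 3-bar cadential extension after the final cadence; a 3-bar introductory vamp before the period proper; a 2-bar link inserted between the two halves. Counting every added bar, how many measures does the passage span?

Basic parallel period: 4 + 4 = 8 bars.
8 (basic form) + 3 (cadential extension) + 3 (introduction) + 2 (link) = 16.

16 measures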